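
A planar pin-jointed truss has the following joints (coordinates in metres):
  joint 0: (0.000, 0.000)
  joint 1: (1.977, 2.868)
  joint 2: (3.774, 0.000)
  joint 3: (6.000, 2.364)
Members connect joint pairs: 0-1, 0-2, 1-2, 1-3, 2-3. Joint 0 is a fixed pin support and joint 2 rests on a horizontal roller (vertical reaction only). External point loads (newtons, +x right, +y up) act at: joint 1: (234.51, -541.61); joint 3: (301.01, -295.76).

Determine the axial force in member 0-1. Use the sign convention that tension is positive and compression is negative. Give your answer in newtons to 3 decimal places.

N=4 nodes, M=5 members, R=3 reactions → 2N=8, M+R=8
member 0 (0-1): L=3.4834, (cx,cy)=(0.5676,0.8233)
member 1 (0-2): L=3.7740, (cx,cy)=(1.0000,0.0000)
member 2 (1-2): L=3.3845, (cx,cy)=(0.5310,-0.8474)
member 3 (1-3): L=4.0544, (cx,cy)=(0.9922,-0.1243)
member 4 (2-3): L=3.2471, (cx,cy)=(0.6855,0.7280)
solve A·x = −loads:
  F[0-1] = +344.1119 N (tension)
  F[0-2] = +340.2186 N (tension)
  F[1-2] = -1050.1175 N (compression)
  F[1-3] = +522.4082 N (tension)
  F[2-3] = -317.0449 N (compression)
  Rx@0 = -535.5200 N
  Ry@0 = -283.3203 N
  Ry@2 = +1120.6903 N

344.112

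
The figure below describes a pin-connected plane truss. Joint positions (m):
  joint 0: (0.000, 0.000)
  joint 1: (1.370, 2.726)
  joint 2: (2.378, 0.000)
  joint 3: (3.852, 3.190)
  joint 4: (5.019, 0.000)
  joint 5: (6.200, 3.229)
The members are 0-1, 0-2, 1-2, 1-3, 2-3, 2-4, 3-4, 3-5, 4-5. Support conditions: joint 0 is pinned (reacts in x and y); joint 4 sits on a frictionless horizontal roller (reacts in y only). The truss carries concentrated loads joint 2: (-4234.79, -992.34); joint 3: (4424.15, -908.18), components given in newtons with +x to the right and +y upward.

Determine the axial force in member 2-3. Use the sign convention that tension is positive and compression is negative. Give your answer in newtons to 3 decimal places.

N=6 nodes, M=9 members, R=3 reactions → 2N=12, M+R=12
member 0 (0-1): L=3.0509, (cx,cy)=(0.4490,0.8935)
member 1 (0-2): L=2.3780, (cx,cy)=(1.0000,0.0000)
member 2 (1-2): L=2.9064, (cx,cy)=(0.3468,-0.9379)
member 3 (1-3): L=2.5250, (cx,cy)=(0.9830,0.1838)
member 4 (2-3): L=3.5141, (cx,cy)=(0.4195,0.9078)
member 5 (2-4): L=2.6410, (cx,cy)=(1.0000,0.0000)
member 6 (3-4): L=3.3968, (cx,cy)=(0.3436,-0.9391)
member 7 (3-5): L=2.3483, (cx,cy)=(0.9999,0.0166)
member 8 (4-5): L=3.4382, (cx,cy)=(0.3435,0.9392)
solve A·x = −loads:
  F[0-1] = +2326.3216 N (tension)
  F[0-2] = -855.2705 N (compression)
  F[1-2] = -1878.0976 N (compression)
  F[1-3] = +1725.3766 N (tension)
  F[2-3] = +3033.6407 N (tension)
  F[2-4] = +1455.6792 N (tension)
  F[3-4] = -4237.0137 N (compression)
  F[3-5] = -0.0000 N (compression)
  F[4-5] = +0.0000 N (tension)
  Rx@0 = -189.3600 N
  Ry@0 = -2078.5859 N
  Ry@4 = +3979.1059 N

3033.641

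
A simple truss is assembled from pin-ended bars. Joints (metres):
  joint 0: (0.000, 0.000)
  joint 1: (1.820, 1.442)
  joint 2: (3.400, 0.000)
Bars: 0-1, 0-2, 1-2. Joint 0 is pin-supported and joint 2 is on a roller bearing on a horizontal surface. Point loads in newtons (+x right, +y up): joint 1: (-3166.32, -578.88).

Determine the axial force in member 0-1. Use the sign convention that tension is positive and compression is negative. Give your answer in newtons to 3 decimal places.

N=3 nodes, M=3 members, R=3 reactions → 2N=6, M+R=6
member 0 (0-1): L=2.3220, (cx,cy)=(0.7838,0.6210)
member 1 (0-2): L=3.4000, (cx,cy)=(1.0000,0.0000)
member 2 (1-2): L=2.1391, (cx,cy)=(0.7386,-0.6741)
solve A·x = −loads:
  F[0-1] = -2595.6048 N (compression)
  F[0-2] = -1131.8817 N (compression)
  F[1-2] = +1532.4127 N (tension)
  Rx@0 = +3166.3200 N
  Ry@0 = +1611.9011 N
  Ry@2 = -1033.0211 N

-2595.605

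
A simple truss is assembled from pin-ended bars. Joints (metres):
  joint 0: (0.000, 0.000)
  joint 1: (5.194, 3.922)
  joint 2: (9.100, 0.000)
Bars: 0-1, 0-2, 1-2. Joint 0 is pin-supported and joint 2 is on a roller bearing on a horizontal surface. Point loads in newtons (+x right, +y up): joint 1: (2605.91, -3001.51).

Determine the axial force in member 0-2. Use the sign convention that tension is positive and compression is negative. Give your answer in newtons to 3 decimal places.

N=3 nodes, M=3 members, R=3 reactions → 2N=6, M+R=6
member 0 (0-1): L=6.5084, (cx,cy)=(0.7980,0.6026)
member 1 (0-2): L=9.1000, (cx,cy)=(1.0000,0.0000)
member 2 (1-2): L=5.5352, (cx,cy)=(0.7057,-0.7086)
solve A·x = −loads:
  F[0-1] = -274.1805 N (compression)
  F[0-2] = +2824.7173 N (tension)
  F[1-2] = -4002.9437 N (compression)
  Rx@0 = -2605.9100 N
  Ry@0 = +165.2219 N
  Ry@2 = +2836.2881 N

2824.717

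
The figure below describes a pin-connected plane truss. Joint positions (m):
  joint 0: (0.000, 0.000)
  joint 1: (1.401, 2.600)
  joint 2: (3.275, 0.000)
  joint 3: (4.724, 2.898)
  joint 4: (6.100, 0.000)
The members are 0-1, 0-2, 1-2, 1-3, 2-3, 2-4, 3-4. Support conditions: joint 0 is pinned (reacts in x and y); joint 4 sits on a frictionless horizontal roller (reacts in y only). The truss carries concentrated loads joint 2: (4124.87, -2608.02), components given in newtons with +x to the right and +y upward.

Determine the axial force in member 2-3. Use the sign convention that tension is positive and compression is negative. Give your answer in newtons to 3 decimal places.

1708.757

N=5 nodes, M=7 members, R=3 reactions → 2N=10, M+R=10
member 0 (0-1): L=2.9534, (cx,cy)=(0.4744,0.8803)
member 1 (0-2): L=3.2750, (cx,cy)=(1.0000,0.0000)
member 2 (1-2): L=3.2050, (cx,cy)=(0.5847,-0.8112)
member 3 (1-3): L=3.3363, (cx,cy)=(0.9960,0.0893)
member 4 (2-3): L=3.2401, (cx,cy)=(0.4472,0.8944)
member 5 (2-4): L=2.8250, (cx,cy)=(1.0000,0.0000)
member 6 (3-4): L=3.2081, (cx,cy)=(0.4289,-0.9033)
solve A·x = −loads:
  F[0-1] = -1372.0002 N (compression)
  F[0-2] = +4775.6951 N (tension)
  F[1-2] = +1330.8809 N (tension)
  F[1-3] = -1434.7467 N (compression)
  F[2-3] = +1708.7566 N (tension)
  F[2-4] = +664.8328 N (tension)
  F[3-4] = -1550.0270 N (compression)
  Rx@0 = -4124.8700 N
  Ry@0 = +1207.8125 N
  Ry@4 = +1400.2075 N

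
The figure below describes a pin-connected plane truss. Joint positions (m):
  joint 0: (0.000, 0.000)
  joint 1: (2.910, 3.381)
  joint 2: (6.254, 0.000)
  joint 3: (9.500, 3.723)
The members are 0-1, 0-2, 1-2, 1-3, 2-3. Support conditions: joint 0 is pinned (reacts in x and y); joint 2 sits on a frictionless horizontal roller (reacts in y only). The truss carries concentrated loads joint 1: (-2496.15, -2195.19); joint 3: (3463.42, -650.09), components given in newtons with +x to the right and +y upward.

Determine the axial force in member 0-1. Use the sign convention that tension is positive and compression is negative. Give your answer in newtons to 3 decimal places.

-163.646

N=4 nodes, M=5 members, R=3 reactions → 2N=8, M+R=8
member 0 (0-1): L=4.4609, (cx,cy)=(0.6523,0.7579)
member 1 (0-2): L=6.2540, (cx,cy)=(1.0000,0.0000)
member 2 (1-2): L=4.7554, (cx,cy)=(0.7032,-0.7110)
member 3 (1-3): L=6.5989, (cx,cy)=(0.9987,0.0518)
member 4 (2-3): L=4.9394, (cx,cy)=(0.6572,0.7537)
solve A·x = −loads:
  F[0-1] = -163.6461 N (compression)
  F[0-2] = +1074.0230 N (tension)
  F[1-2] = -2604.9591 N (compression)
  F[1-3] = +4226.8998 N (tension)
  F[2-3] = -1153.1240 N (compression)
  Rx@0 = -967.2700 N
  Ry@0 = +124.0316 N
  Ry@2 = +2721.2484 N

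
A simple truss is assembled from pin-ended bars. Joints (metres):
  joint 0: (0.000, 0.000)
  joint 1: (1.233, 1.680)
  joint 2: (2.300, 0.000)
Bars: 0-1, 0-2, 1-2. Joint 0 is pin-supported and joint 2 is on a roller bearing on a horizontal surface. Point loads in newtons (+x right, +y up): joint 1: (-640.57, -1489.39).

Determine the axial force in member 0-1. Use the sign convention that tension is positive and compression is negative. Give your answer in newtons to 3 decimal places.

-1437.455

N=3 nodes, M=3 members, R=3 reactions → 2N=6, M+R=6
member 0 (0-1): L=2.0839, (cx,cy)=(0.5917,0.8062)
member 1 (0-2): L=2.3000, (cx,cy)=(1.0000,0.0000)
member 2 (1-2): L=1.9902, (cx,cy)=(0.5361,-0.8441)
solve A·x = −loads:
  F[0-1] = -1437.4552 N (compression)
  F[0-2] = +209.9373 N (tension)
  F[1-2] = -391.5809 N (compression)
  Rx@0 = +640.5700 N
  Ry@0 = +1158.8421 N
  Ry@2 = +330.5479 N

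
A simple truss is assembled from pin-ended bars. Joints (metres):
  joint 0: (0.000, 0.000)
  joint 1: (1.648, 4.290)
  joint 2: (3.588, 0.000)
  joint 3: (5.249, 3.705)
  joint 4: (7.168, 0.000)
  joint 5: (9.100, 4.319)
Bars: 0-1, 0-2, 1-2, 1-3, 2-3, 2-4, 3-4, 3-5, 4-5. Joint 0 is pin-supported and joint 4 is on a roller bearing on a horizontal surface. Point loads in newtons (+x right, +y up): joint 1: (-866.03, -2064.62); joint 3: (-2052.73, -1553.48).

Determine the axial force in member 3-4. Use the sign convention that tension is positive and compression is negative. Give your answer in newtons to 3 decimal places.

-37.090

N=6 nodes, M=9 members, R=3 reactions → 2N=12, M+R=12
member 0 (0-1): L=4.5957, (cx,cy)=(0.3586,0.9335)
member 1 (0-2): L=3.5880, (cx,cy)=(1.0000,0.0000)
member 2 (1-2): L=4.7083, (cx,cy)=(0.4120,-0.9112)
member 3 (1-3): L=3.6482, (cx,cy)=(0.9871,-0.1604)
member 4 (2-3): L=4.0603, (cx,cy)=(0.4091,0.9125)
member 5 (2-4): L=3.5800, (cx,cy)=(1.0000,0.0000)
member 6 (3-4): L=4.1725, (cx,cy)=(0.4599,-0.8880)
member 7 (3-5): L=3.8996, (cx,cy)=(0.9875,0.1575)
member 8 (4-5): L=4.7314, (cx,cy)=(0.4083,0.9128)
solve A·x = −loads:
  F[0-1] = -3840.5982 N (compression)
  F[0-2] = -1541.5217 N (compression)
  F[1-2] = +1899.4821 N (tension)
  F[1-3] = -1310.8371 N (compression)
  F[2-3] = -1896.7099 N (compression)
  F[2-4] = +17.0586 N (tension)
  F[3-4] = -37.0904 N (compression)
  F[3-5] = -0.0000 N (tension)
  F[4-5] = -0.0000 N (tension)
  Rx@0 = +2918.7600 N
  Ry@0 = +3585.1652 N
  Ry@4 = +32.9348 N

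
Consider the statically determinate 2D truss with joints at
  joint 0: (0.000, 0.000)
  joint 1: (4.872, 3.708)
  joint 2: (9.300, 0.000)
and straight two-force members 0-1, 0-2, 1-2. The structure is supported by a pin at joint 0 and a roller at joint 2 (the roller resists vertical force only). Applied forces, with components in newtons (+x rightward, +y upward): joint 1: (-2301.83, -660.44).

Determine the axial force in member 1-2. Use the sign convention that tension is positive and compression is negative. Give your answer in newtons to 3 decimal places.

N=3 nodes, M=3 members, R=3 reactions → 2N=6, M+R=6
member 0 (0-1): L=6.1226, (cx,cy)=(0.7957,0.6056)
member 1 (0-2): L=9.3000, (cx,cy)=(1.0000,0.0000)
member 2 (1-2): L=5.7755, (cx,cy)=(0.7667,-0.6420)
solve A·x = −loads:
  F[0-1] = -2034.6037 N (compression)
  F[0-2] = -682.8011 N (compression)
  F[1-2] = +890.5873 N (tension)
  Rx@0 = +2301.8300 N
  Ry@0 = +1232.2166 N
  Ry@2 = -571.7766 N

890.587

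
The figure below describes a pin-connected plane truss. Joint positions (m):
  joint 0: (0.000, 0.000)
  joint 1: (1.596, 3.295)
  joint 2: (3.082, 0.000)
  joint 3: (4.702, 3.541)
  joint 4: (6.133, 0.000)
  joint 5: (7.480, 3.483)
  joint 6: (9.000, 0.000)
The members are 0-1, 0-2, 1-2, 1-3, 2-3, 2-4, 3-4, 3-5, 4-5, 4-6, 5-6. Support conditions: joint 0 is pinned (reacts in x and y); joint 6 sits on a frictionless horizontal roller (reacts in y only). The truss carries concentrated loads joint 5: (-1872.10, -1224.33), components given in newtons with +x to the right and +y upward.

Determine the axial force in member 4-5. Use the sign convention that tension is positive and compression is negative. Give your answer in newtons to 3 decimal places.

N=7 nodes, M=11 members, R=3 reactions → 2N=14, M+R=14
member 0 (0-1): L=3.6612, (cx,cy)=(0.4359,0.9000)
member 1 (0-2): L=3.0820, (cx,cy)=(1.0000,0.0000)
member 2 (1-2): L=3.6146, (cx,cy)=(0.4111,-0.9116)
member 3 (1-3): L=3.1157, (cx,cy)=(0.9969,0.0790)
member 4 (2-3): L=3.8940, (cx,cy)=(0.4160,0.9094)
member 5 (2-4): L=3.0510, (cx,cy)=(1.0000,0.0000)
member 6 (3-4): L=3.8192, (cx,cy)=(0.3747,-0.9272)
member 7 (3-5): L=2.7786, (cx,cy)=(0.9998,-0.0209)
member 8 (4-5): L=3.7344, (cx,cy)=(0.3607,0.9327)
member 9 (4-6): L=2.8670, (cx,cy)=(1.0000,0.0000)
member 10 (5-6): L=3.8002, (cx,cy)=(0.4000,-0.9165)
solve A·x = −loads:
  F[0-1] = -1034.7734 N (compression)
  F[0-2] = -1421.0164 N (compression)
  F[1-2] = +948.5317 N (tension)
  F[1-3] = -843.6703 N (compression)
  F[2-3] = -950.8603 N (compression)
  F[2-4] = -635.4801 N (compression)
  F[3-4] = +1041.0811 N (tension)
  F[3-5] = -1627.0507 N (compression)
  F[4-5] = -1034.9097 N (compression)
  F[4-6] = +127.8893 N (tension)
  F[5-6] = -319.7419 N (compression)
  Rx@0 = +1872.1000 N
  Ry@0 = +931.2784 N
  Ry@6 = +293.0516 N

-1034.910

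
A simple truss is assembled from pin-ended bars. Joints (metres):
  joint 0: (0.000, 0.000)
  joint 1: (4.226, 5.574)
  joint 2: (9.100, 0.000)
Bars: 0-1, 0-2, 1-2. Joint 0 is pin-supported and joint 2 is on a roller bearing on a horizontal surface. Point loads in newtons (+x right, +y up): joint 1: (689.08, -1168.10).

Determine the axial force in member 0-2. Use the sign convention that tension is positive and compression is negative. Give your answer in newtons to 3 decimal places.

843.411

N=3 nodes, M=3 members, R=3 reactions → 2N=6, M+R=6
member 0 (0-1): L=6.9949, (cx,cy)=(0.6042,0.7969)
member 1 (0-2): L=9.1000, (cx,cy)=(1.0000,0.0000)
member 2 (1-2): L=7.4044, (cx,cy)=(0.6583,-0.7528)
solve A·x = −loads:
  F[0-1] = -255.4493 N (compression)
  F[0-2] = +843.4109 N (tension)
  F[1-2] = -1281.2811 N (compression)
  Rx@0 = -689.0800 N
  Ry@0 = +203.5591 N
  Ry@2 = +964.5409 N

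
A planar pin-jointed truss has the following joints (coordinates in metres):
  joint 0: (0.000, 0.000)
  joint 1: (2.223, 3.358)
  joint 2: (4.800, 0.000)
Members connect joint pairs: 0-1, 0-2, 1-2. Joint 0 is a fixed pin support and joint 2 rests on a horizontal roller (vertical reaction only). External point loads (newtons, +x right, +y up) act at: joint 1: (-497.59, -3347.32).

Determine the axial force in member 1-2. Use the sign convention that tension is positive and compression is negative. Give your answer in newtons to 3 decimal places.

-1515.310

N=3 nodes, M=3 members, R=3 reactions → 2N=6, M+R=6
member 0 (0-1): L=4.0271, (cx,cy)=(0.5520,0.8338)
member 1 (0-2): L=4.8000, (cx,cy)=(1.0000,0.0000)
member 2 (1-2): L=4.2329, (cx,cy)=(0.6088,-0.7933)
solve A·x = −loads:
  F[0-1] = -2572.6691 N (compression)
  F[0-2] = +922.5337 N (tension)
  F[1-2] = -1515.3104 N (compression)
  Rx@0 = +497.5900 N
  Ry@0 = +2145.1981 N
  Ry@2 = +1202.1219 N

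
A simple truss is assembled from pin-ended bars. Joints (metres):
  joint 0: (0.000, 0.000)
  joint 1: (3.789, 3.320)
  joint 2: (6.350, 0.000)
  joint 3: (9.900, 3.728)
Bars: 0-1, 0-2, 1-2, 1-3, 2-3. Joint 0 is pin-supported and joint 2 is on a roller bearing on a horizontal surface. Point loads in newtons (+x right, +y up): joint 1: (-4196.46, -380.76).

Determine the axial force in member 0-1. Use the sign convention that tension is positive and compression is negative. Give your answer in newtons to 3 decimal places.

-3562.262

N=4 nodes, M=5 members, R=3 reactions → 2N=8, M+R=8
member 0 (0-1): L=5.0377, (cx,cy)=(0.7521,0.6590)
member 1 (0-2): L=6.3500, (cx,cy)=(1.0000,0.0000)
member 2 (1-2): L=4.1930, (cx,cy)=(0.6108,-0.7918)
member 3 (1-3): L=6.1246, (cx,cy)=(0.9978,0.0666)
member 4 (2-3): L=5.1479, (cx,cy)=(0.6896,0.7242)
solve A·x = −loads:
  F[0-1] = -3562.2624 N (compression)
  F[0-2] = -1517.2057 N (compression)
  F[1-2] = +2484.0377 N (tension)
  F[1-3] = -0.0000 N (compression)
  F[2-3] = +0.0000 N (tension)
  Rx@0 = +4196.4600 N
  Ry@0 = +2347.6179 N
  Ry@2 = -1966.8579 N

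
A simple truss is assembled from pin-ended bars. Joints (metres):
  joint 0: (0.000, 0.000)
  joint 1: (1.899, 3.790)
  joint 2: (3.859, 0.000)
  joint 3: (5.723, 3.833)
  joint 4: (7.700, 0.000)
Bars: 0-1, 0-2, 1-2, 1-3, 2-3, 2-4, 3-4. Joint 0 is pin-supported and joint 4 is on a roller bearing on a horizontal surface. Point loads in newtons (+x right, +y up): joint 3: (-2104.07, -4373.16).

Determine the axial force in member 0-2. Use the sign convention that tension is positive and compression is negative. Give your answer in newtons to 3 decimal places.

-1016.673

N=5 nodes, M=7 members, R=3 reactions → 2N=10, M+R=10
member 0 (0-1): L=4.2391, (cx,cy)=(0.4480,0.8940)
member 1 (0-2): L=3.8590, (cx,cy)=(1.0000,0.0000)
member 2 (1-2): L=4.2668, (cx,cy)=(0.4594,-0.8883)
member 3 (1-3): L=3.8242, (cx,cy)=(0.9999,0.0112)
member 4 (2-3): L=4.2622, (cx,cy)=(0.4373,0.8993)
member 5 (2-4): L=3.8410, (cx,cy)=(1.0000,0.0000)
member 6 (3-4): L=4.3128, (cx,cy)=(0.4584,-0.8887)
solve A·x = −loads:
  F[0-1] = -2427.3967 N (compression)
  F[0-2] = -1016.6732 N (compression)
  F[1-2] = +2415.4315 N (tension)
  F[1-3] = -2197.0863 N (compression)
  F[2-3] = -2385.7541 N (compression)
  F[2-4] = +1136.2449 N (tension)
  F[3-4] = -2478.7153 N (compression)
  Rx@0 = +2104.0700 N
  Ry@0 = +2170.2127 N
  Ry@4 = +2202.9473 N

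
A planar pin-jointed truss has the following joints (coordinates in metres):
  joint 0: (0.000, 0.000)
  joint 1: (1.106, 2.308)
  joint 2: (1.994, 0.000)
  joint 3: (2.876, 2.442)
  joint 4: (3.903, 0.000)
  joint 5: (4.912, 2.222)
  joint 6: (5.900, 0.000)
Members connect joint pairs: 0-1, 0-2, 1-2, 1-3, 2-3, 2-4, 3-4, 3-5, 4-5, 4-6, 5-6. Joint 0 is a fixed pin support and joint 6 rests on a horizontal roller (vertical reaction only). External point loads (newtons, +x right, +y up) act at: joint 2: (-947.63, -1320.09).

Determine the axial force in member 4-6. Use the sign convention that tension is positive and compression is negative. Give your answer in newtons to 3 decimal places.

198.376

N=7 nodes, M=11 members, R=3 reactions → 2N=14, M+R=14
member 0 (0-1): L=2.5593, (cx,cy)=(0.4321,0.9018)
member 1 (0-2): L=1.9940, (cx,cy)=(1.0000,0.0000)
member 2 (1-2): L=2.4729, (cx,cy)=(0.3591,-0.9333)
member 3 (1-3): L=1.7751, (cx,cy)=(0.9971,0.0755)
member 4 (2-3): L=2.5964, (cx,cy)=(0.3397,0.9405)
member 5 (2-4): L=1.9090, (cx,cy)=(1.0000,0.0000)
member 6 (3-4): L=2.6492, (cx,cy)=(0.3877,-0.9218)
member 7 (3-5): L=2.0479, (cx,cy)=(0.9942,-0.1074)
member 8 (4-5): L=2.4404, (cx,cy)=(0.4135,0.9105)
member 9 (4-6): L=1.9970, (cx,cy)=(1.0000,0.0000)
member 10 (5-6): L=2.4318, (cx,cy)=(0.4063,-0.9137)
solve A·x = −loads:
  F[0-1] = -969.1074 N (compression)
  F[0-2] = -528.8335 N (compression)
  F[1-2] = +876.8854 N (tension)
  F[1-3] = -735.7746 N (compression)
  F[2-3] = +533.4095 N (tension)
  F[2-4] = +552.4752 N (tension)
  F[3-4] = -439.1907 N (compression)
  F[3-5] = -384.4395 N (compression)
  F[4-5] = +444.6307 N (tension)
  F[4-6] = +198.3762 N (tension)
  F[5-6] = -488.2613 N (compression)
  Rx@0 = +947.6300 N
  Ry@0 = +873.9443 N
  Ry@6 = +446.1457 N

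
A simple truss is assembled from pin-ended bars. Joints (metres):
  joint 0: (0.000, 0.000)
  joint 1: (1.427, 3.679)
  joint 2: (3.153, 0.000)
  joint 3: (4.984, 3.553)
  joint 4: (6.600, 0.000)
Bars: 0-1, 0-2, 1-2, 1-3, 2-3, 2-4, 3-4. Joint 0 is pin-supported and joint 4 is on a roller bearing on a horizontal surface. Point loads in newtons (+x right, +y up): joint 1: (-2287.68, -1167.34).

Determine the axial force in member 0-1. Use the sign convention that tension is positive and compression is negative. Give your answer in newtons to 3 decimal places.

N=5 nodes, M=7 members, R=3 reactions → 2N=10, M+R=10
member 0 (0-1): L=3.9461, (cx,cy)=(0.3616,0.9323)
member 1 (0-2): L=3.1530, (cx,cy)=(1.0000,0.0000)
member 2 (1-2): L=4.0638, (cx,cy)=(0.4247,-0.9053)
member 3 (1-3): L=3.5592, (cx,cy)=(0.9994,-0.0354)
member 4 (2-3): L=3.9970, (cx,cy)=(0.4581,0.8889)
member 5 (2-4): L=3.4470, (cx,cy)=(1.0000,0.0000)
member 6 (3-4): L=3.9032, (cx,cy)=(0.4140,-0.9103)
solve A·x = −loads:
  F[0-1] = -2349.1380 N (compression)
  F[0-2] = -1438.1689 N (compression)
  F[1-2] = +1091.6527 N (tension)
  F[1-3] = +975.1222 N (tension)
  F[2-3] = -1111.8097 N (compression)
  F[2-4] = -465.2039 N (compression)
  F[3-4] = +1123.6395 N (tension)
  Rx@0 = +2287.6800 N
  Ry@0 = +2190.1552 N
  Ry@4 = -1022.8152 N

-2349.138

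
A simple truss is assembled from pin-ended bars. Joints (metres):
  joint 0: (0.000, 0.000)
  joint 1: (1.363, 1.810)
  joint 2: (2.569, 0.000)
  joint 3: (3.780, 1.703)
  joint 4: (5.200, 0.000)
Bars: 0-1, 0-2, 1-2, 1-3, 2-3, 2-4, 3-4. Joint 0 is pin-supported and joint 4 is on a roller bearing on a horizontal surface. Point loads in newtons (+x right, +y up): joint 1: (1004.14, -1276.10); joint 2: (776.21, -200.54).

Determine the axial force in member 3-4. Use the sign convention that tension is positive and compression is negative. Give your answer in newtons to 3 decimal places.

N=5 nodes, M=7 members, R=3 reactions → 2N=10, M+R=10
member 0 (0-1): L=2.2658, (cx,cy)=(0.6016,0.7988)
member 1 (0-2): L=2.5690, (cx,cy)=(1.0000,0.0000)
member 2 (1-2): L=2.1750, (cx,cy)=(0.5545,-0.8322)
member 3 (1-3): L=2.4194, (cx,cy)=(0.9990,-0.0442)
member 4 (2-3): L=2.0897, (cx,cy)=(0.5795,0.8150)
member 5 (2-4): L=2.6310, (cx,cy)=(1.0000,0.0000)
member 6 (3-4): L=2.2173, (cx,cy)=(0.6404,-0.7680)
solve A·x = −loads:
  F[0-1] = -868.2188 N (compression)
  F[0-2] = +2302.6291 N (tension)
  F[1-2] = -637.6117 N (compression)
  F[1-3] = -1174.0198 N (compression)
  F[2-3] = +897.1665 N (tension)
  F[2-4] = +652.9481 N (tension)
  F[3-4] = -1019.5843 N (compression)
  Rx@0 = -1780.3500 N
  Ry@0 = +693.5621 N
  Ry@4 = +783.0779 N

-1019.584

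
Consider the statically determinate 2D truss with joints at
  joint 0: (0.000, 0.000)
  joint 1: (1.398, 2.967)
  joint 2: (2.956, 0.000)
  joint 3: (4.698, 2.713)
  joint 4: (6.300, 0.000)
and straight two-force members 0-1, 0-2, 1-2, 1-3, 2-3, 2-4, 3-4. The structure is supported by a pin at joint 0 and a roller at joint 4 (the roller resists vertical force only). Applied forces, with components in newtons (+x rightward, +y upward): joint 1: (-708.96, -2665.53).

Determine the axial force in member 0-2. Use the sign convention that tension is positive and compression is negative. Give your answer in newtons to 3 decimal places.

425.612

N=5 nodes, M=7 members, R=3 reactions → 2N=10, M+R=10
member 0 (0-1): L=3.2799, (cx,cy)=(0.4262,0.9046)
member 1 (0-2): L=2.9560, (cx,cy)=(1.0000,0.0000)
member 2 (1-2): L=3.3512, (cx,cy)=(0.4649,-0.8854)
member 3 (1-3): L=3.3098, (cx,cy)=(0.9971,-0.0767)
member 4 (2-3): L=3.2241, (cx,cy)=(0.5403,0.8415)
member 5 (2-4): L=3.3440, (cx,cy)=(1.0000,0.0000)
member 6 (3-4): L=3.1507, (cx,cy)=(0.5085,-0.8611)
solve A·x = −loads:
  F[0-1] = -2661.8312 N (compression)
  F[0-2] = +425.6122 N (tension)
  F[1-2] = -264.6599 N (compression)
  F[1-3] = -303.4642 N (compression)
  F[2-3] = +278.4634 N (tension)
  F[2-4] = +152.1147 N (tension)
  F[3-4] = -299.1662 N (compression)
  Rx@0 = +708.9600 N
  Ry@0 = +2407.9226 N
  Ry@4 = +257.6074 N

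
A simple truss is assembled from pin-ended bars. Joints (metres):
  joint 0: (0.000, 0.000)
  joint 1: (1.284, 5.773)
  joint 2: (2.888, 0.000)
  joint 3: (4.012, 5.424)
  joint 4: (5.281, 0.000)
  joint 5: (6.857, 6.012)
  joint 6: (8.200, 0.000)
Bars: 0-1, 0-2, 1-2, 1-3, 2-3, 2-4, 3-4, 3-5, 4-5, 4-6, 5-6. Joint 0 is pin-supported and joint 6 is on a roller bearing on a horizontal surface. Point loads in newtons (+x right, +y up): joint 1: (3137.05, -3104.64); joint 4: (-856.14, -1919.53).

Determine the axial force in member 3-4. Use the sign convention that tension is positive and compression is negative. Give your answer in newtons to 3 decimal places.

N=7 nodes, M=11 members, R=3 reactions → 2N=14, M+R=14
member 0 (0-1): L=5.9141, (cx,cy)=(0.2171,0.9761)
member 1 (0-2): L=2.8880, (cx,cy)=(1.0000,0.0000)
member 2 (1-2): L=5.9917, (cx,cy)=(0.2677,-0.9635)
member 3 (1-3): L=2.7502, (cx,cy)=(0.9919,-0.1269)
member 4 (2-3): L=5.5392, (cx,cy)=(0.2029,0.9792)
member 5 (2-4): L=2.3930, (cx,cy)=(1.0000,0.0000)
member 6 (3-4): L=5.5705, (cx,cy)=(0.2278,-0.9737)
member 7 (3-5): L=2.9051, (cx,cy)=(0.9793,0.2024)
member 8 (4-5): L=6.2151, (cx,cy)=(0.2536,0.9673)
member 9 (4-6): L=2.9190, (cx,cy)=(1.0000,0.0000)
member 10 (5-6): L=6.1602, (cx,cy)=(0.2180,-0.9759)
solve A·x = −loads:
  F[0-1] = -1119.9591 N (compression)
  F[0-2] = +2524.0637 N (tension)
  F[1-2] = -1699.1678 N (compression)
  F[1-3] = -2949.1714 N (compression)
  F[2-3] = +1671.9328 N (tension)
  F[2-4] = +1729.9276 N (tension)
  F[3-4] = -2494.0308 N (compression)
  F[3-5] = -2060.5541 N (compression)
  F[4-5] = +4494.8944 N (tension)
  F[4-6] = +878.1158 N (tension)
  F[5-6] = -4027.8107 N (compression)
  Rx@0 = -2280.9100 N
  Ry@0 = +1093.2450 N
  Ry@6 = +3930.9250 N

-2494.031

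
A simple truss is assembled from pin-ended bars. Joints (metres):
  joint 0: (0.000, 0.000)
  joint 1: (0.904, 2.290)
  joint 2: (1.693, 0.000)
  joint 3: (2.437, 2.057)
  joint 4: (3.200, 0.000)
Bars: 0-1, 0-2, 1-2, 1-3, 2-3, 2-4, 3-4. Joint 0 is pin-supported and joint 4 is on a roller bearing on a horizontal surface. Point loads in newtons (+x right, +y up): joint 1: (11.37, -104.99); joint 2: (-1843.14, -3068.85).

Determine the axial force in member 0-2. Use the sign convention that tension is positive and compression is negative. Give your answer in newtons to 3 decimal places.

N=5 nodes, M=7 members, R=3 reactions → 2N=10, M+R=10
member 0 (0-1): L=2.4620, (cx,cy)=(0.3672,0.9301)
member 1 (0-2): L=1.6930, (cx,cy)=(1.0000,0.0000)
member 2 (1-2): L=2.4221, (cx,cy)=(0.3257,-0.9455)
member 3 (1-3): L=1.5506, (cx,cy)=(0.9886,-0.1503)
member 4 (2-3): L=2.1874, (cx,cy)=(0.3401,0.9404)
member 5 (2-4): L=1.5070, (cx,cy)=(1.0000,0.0000)
member 6 (3-4): L=2.1940, (cx,cy)=(0.3478,-0.9376)
solve A·x = −loads:
  F[0-1] = -1626.0104 N (compression)
  F[0-2] = -1234.7233 N (compression)
  F[1-2] = +1674.1114 N (tension)
  F[1-3] = -1167.0070 N (compression)
  F[2-3] = +1580.2674 N (tension)
  F[2-4] = +616.2643 N (tension)
  F[3-4] = -1772.0226 N (compression)
  Rx@0 = +1831.7700 N
  Ry@0 = +1512.4302 N
  Ry@4 = +1661.4098 N

-1234.723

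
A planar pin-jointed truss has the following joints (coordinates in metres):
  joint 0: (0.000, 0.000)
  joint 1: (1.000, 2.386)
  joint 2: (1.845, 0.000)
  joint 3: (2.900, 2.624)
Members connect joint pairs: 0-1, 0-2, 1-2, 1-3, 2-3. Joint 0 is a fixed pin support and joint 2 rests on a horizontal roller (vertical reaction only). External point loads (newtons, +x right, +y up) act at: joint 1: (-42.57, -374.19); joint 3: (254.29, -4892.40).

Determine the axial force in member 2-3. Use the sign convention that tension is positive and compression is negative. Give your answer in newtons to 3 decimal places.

N=4 nodes, M=5 members, R=3 reactions → 2N=8, M+R=8
member 0 (0-1): L=2.5871, (cx,cy)=(0.3865,0.9223)
member 1 (0-2): L=1.8450, (cx,cy)=(1.0000,0.0000)
member 2 (1-2): L=2.5312, (cx,cy)=(0.3338,-0.9426)
member 3 (1-3): L=1.9148, (cx,cy)=(0.9922,0.1243)
member 4 (2-3): L=2.8281, (cx,cy)=(0.3730,0.9278)
solve A·x = −loads:
  F[0-1] = +3179.9414 N (tension)
  F[0-2] = -1017.4412 N (compression)
  F[1-2] = -3197.3890 N (compression)
  F[1-3] = +2357.4036 N (tension)
  F[2-3] = -5588.8251 N (compression)
  Rx@0 = -211.7200 N
  Ry@0 = -2932.7785 N
  Ry@2 = +8199.3685 N

-5588.825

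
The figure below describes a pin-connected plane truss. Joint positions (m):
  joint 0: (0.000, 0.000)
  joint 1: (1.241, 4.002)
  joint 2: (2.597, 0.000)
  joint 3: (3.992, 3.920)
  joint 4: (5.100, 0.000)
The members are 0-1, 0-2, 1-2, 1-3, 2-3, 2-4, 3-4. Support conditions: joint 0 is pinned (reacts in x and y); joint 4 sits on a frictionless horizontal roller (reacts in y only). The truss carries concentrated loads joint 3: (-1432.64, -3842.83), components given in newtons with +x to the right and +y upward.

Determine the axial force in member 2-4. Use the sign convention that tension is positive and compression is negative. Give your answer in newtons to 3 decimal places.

538.960

N=5 nodes, M=7 members, R=3 reactions → 2N=10, M+R=10
member 0 (0-1): L=4.1900, (cx,cy)=(0.2962,0.9551)
member 1 (0-2): L=2.5970, (cx,cy)=(1.0000,0.0000)
member 2 (1-2): L=4.2255, (cx,cy)=(0.3209,-0.9471)
member 3 (1-3): L=2.7522, (cx,cy)=(0.9996,-0.0298)
member 4 (2-3): L=4.1608, (cx,cy)=(0.3353,0.9421)
member 5 (2-4): L=2.5030, (cx,cy)=(1.0000,0.0000)
member 6 (3-4): L=4.0736, (cx,cy)=(0.2720,-0.9623)
solve A·x = −loads:
  F[0-1] = -2026.9876 N (compression)
  F[0-2] = -832.2837 N (compression)
  F[1-2] = +2084.0990 N (tension)
  F[1-3] = -1269.7276 N (compression)
  F[2-3] = -2095.1327 N (compression)
  F[2-4] = +538.9600 N (tension)
  F[3-4] = -1981.4958 N (compression)
  Rx@0 = +1432.6400 N
  Ry@0 = +1936.0401 N
  Ry@4 = +1906.7899 N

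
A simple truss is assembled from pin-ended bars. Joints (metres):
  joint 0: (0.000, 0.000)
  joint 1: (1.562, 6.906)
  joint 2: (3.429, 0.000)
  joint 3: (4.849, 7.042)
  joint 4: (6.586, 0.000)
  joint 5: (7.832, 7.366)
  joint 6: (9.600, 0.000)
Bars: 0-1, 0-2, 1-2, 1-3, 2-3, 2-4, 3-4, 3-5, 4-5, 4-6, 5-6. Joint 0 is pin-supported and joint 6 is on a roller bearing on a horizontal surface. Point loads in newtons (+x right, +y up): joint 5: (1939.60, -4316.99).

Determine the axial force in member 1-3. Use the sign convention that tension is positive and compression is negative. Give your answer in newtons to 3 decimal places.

N=7 nodes, M=11 members, R=3 reactions → 2N=14, M+R=14
member 0 (0-1): L=7.0804, (cx,cy)=(0.2206,0.9754)
member 1 (0-2): L=3.4290, (cx,cy)=(1.0000,0.0000)
member 2 (1-2): L=7.1539, (cx,cy)=(0.2610,-0.9653)
member 3 (1-3): L=3.2898, (cx,cy)=(0.9991,0.0413)
member 4 (2-3): L=7.1837, (cx,cy)=(0.1977,0.9803)
member 5 (2-4): L=3.1570, (cx,cy)=(1.0000,0.0000)
member 6 (3-4): L=7.2531, (cx,cy)=(0.2395,-0.9709)
member 7 (3-5): L=3.0005, (cx,cy)=(0.9942,0.1080)
member 8 (4-5): L=7.4706, (cx,cy)=(0.1668,0.9860)
member 9 (4-6): L=3.0140, (cx,cy)=(1.0000,0.0000)
member 10 (5-6): L=7.5752, (cx,cy)=(0.2334,-0.9724)
solve A·x = −loads:
  F[0-1] = +710.7031 N (tension)
  F[0-2] = +1782.8135 N (tension)
  F[1-2] = -703.4892 N (compression)
  F[1-3] = +340.6715 N (tension)
  F[2-3] = +692.7793 N (tension)
  F[2-4] = +1462.2791 N (tension)
  F[3-4] = -643.3355 N (compression)
  F[3-5] = +635.1036 N (tension)
  F[4-5] = +633.4877 N (tension)
  F[4-6] = +1202.5528 N (tension)
  F[5-6] = -5152.4819 N (compression)
  Rx@0 = -1939.6000 N
  Ry@0 = -693.1933 N
  Ry@6 = +5010.1833 N

340.672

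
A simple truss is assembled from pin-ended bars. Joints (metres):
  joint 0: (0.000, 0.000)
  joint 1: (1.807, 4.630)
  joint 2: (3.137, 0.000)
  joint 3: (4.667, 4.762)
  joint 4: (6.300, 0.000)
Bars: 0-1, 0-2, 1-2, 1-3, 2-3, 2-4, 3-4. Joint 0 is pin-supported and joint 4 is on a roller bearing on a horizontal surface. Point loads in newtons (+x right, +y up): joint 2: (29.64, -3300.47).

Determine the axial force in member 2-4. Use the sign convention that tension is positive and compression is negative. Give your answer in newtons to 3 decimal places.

N=5 nodes, M=7 members, R=3 reactions → 2N=10, M+R=10
member 0 (0-1): L=4.9701, (cx,cy)=(0.3636,0.9316)
member 1 (0-2): L=3.1370, (cx,cy)=(1.0000,0.0000)
member 2 (1-2): L=4.8172, (cx,cy)=(0.2761,-0.9611)
member 3 (1-3): L=2.8630, (cx,cy)=(0.9989,0.0461)
member 4 (2-3): L=5.0018, (cx,cy)=(0.3059,0.9521)
member 5 (2-4): L=3.1630, (cx,cy)=(1.0000,0.0000)
member 6 (3-4): L=5.0342, (cx,cy)=(0.3244,-0.9459)
solve A·x = −loads:
  F[0-1] = -1778.7742 N (compression)
  F[0-2] = +676.3530 N (tension)
  F[1-2] = +1670.8498 N (tension)
  F[1-3] = -1109.2003 N (compression)
  F[2-3] = +1779.8807 N (tension)
  F[2-4] = +563.5683 N (tension)
  F[3-4] = -1737.3697 N (compression)
  Rx@0 = -29.6400 N
  Ry@0 = +1657.0455 N
  Ry@4 = +1643.4245 N

563.568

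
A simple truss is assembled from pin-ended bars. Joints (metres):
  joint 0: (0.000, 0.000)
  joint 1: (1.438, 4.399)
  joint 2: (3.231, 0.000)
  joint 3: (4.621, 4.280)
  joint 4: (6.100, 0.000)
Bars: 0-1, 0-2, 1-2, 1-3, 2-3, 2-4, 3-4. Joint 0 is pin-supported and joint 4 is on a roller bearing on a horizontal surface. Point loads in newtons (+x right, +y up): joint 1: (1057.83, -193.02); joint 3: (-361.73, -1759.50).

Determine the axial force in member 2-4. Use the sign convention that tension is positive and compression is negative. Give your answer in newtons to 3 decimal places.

N=5 nodes, M=7 members, R=3 reactions → 2N=10, M+R=10
member 0 (0-1): L=4.6281, (cx,cy)=(0.3107,0.9505)
member 1 (0-2): L=3.2310, (cx,cy)=(1.0000,0.0000)
member 2 (1-2): L=4.7504, (cx,cy)=(0.3774,-0.9260)
member 3 (1-3): L=3.1852, (cx,cy)=(0.9993,-0.0374)
member 4 (2-3): L=4.5001, (cx,cy)=(0.3089,0.9511)
member 5 (2-4): L=2.8690, (cx,cy)=(1.0000,0.0000)
member 6 (3-4): L=4.5283, (cx,cy)=(0.3266,-0.9452)
solve A·x = −loads:
  F[0-1] = -68.4658 N (compression)
  F[0-2] = +717.3732 N (tension)
  F[1-2] = -96.0604 N (compression)
  F[1-3] = -1043.5743 N (compression)
  F[2-3] = +93.5286 N (tension)
  F[2-4] = +652.2262 N (tension)
  F[3-4] = -1996.9577 N (compression)
  Rx@0 = -696.1000 N
  Ry@0 = +65.0770 N
  Ry@4 = +1887.4430 N

652.226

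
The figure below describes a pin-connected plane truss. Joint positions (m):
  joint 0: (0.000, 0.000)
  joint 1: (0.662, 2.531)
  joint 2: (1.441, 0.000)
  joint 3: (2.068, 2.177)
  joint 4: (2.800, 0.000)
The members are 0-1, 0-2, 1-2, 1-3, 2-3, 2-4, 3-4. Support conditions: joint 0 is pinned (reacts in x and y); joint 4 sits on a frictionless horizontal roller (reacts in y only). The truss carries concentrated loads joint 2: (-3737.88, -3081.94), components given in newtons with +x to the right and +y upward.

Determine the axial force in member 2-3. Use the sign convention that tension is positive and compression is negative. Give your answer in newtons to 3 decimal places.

N=5 nodes, M=7 members, R=3 reactions → 2N=10, M+R=10
member 0 (0-1): L=2.6161, (cx,cy)=(0.2530,0.9675)
member 1 (0-2): L=1.4410, (cx,cy)=(1.0000,0.0000)
member 2 (1-2): L=2.6482, (cx,cy)=(0.2942,-0.9558)
member 3 (1-3): L=1.4499, (cx,cy)=(0.9697,-0.2442)
member 4 (2-3): L=2.2655, (cx,cy)=(0.2768,0.9609)
member 5 (2-4): L=1.3590, (cx,cy)=(1.0000,0.0000)
member 6 (3-4): L=2.2968, (cx,cy)=(0.3187,-0.9479)
solve A·x = −loads:
  F[0-1] = -1546.1619 N (compression)
  F[0-2] = -3346.6326 N (compression)
  F[1-2] = +1808.2874 N (tension)
  F[1-3] = -951.9948 N (compression)
  F[2-3] = +1408.6861 N (tension)
  F[2-4] = +533.3138 N (tension)
  F[3-4] = -1673.3594 N (compression)
  Rx@0 = +3737.8800 N
  Ry@0 = +1495.8416 N
  Ry@4 = +1586.0984 N

1408.686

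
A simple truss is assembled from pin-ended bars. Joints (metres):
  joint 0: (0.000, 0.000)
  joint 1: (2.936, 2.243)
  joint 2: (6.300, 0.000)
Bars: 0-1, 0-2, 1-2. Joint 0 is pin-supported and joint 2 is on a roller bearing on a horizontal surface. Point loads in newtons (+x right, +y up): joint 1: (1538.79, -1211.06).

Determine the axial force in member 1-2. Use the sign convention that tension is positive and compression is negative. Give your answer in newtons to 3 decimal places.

N=3 nodes, M=3 members, R=3 reactions → 2N=6, M+R=6
member 0 (0-1): L=3.6947, (cx,cy)=(0.7946,0.6071)
member 1 (0-2): L=6.3000, (cx,cy)=(1.0000,0.0000)
member 2 (1-2): L=4.0432, (cx,cy)=(0.8320,-0.5548)
solve A·x = −loads:
  F[0-1] = -162.7624 N (compression)
  F[0-2] = +1668.1278 N (tension)
  F[1-2] = -2004.9318 N (compression)
  Rx@0 = -1538.7900 N
  Ry@0 = +98.8095 N
  Ry@2 = +1112.2505 N

-2004.932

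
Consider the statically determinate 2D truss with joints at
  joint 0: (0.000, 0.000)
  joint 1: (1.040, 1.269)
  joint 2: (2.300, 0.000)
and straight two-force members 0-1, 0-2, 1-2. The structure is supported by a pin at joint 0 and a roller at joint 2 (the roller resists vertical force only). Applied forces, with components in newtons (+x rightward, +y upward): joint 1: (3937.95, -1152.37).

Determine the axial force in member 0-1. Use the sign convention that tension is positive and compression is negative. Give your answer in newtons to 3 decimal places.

N=3 nodes, M=3 members, R=3 reactions → 2N=6, M+R=6
member 0 (0-1): L=1.6407, (cx,cy)=(0.6339,0.7734)
member 1 (0-2): L=2.3000, (cx,cy)=(1.0000,0.0000)
member 2 (1-2): L=1.7883, (cx,cy)=(0.7046,-0.7096)
solve A·x = −loads:
  F[0-1] = +1992.9414 N (tension)
  F[0-2] = +2674.6878 N (tension)
  F[1-2] = -3796.1131 N (compression)
  Rx@0 = -3937.9500 N
  Ry@0 = -1541.4228 N
  Ry@2 = +2693.7928 N

1992.941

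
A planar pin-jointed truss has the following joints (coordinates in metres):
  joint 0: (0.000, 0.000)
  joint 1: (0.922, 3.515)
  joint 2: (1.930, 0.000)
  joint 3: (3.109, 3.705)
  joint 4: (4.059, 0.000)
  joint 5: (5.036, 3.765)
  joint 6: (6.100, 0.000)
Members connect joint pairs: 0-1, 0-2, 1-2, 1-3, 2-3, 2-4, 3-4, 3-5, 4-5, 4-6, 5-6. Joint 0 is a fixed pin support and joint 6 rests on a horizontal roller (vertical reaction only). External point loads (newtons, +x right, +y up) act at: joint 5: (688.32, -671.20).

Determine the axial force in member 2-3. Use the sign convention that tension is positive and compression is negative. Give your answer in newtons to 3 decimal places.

N=7 nodes, M=11 members, R=3 reactions → 2N=14, M+R=14
member 0 (0-1): L=3.6339, (cx,cy)=(0.2537,0.9673)
member 1 (0-2): L=1.9300, (cx,cy)=(1.0000,0.0000)
member 2 (1-2): L=3.6567, (cx,cy)=(0.2757,-0.9613)
member 3 (1-3): L=2.1952, (cx,cy)=(0.9962,0.0866)
member 4 (2-3): L=3.8881, (cx,cy)=(0.3032,0.9529)
member 5 (2-4): L=2.1290, (cx,cy)=(1.0000,0.0000)
member 6 (3-4): L=3.8249, (cx,cy)=(0.2484,-0.9687)
member 7 (3-5): L=1.9279, (cx,cy)=(0.9995,0.0311)
member 8 (4-5): L=3.8897, (cx,cy)=(0.2512,0.9679)
member 9 (4-6): L=2.0410, (cx,cy)=(1.0000,0.0000)
member 10 (5-6): L=3.9125, (cx,cy)=(0.2720,-0.9623)
solve A·x = −loads:
  F[0-1] = +318.1768 N (tension)
  F[0-2] = +607.5918 N (tension)
  F[1-2] = -305.2687 N (compression)
  F[1-3] = +165.4996 N (tension)
  F[2-3] = +307.9403 N (tension)
  F[2-4] = +430.0630 N (tension)
  F[3-4] = -306.9693 N (compression)
  F[3-5] = +334.6627 N (tension)
  F[4-5] = +307.1984 N (tension)
  F[4-6] = +276.6584 N (tension)
  F[5-6] = -1017.3067 N (compression)
  Rx@0 = -688.3200 N
  Ry@0 = -307.7652 N
  Ry@6 = +978.9652 N

307.940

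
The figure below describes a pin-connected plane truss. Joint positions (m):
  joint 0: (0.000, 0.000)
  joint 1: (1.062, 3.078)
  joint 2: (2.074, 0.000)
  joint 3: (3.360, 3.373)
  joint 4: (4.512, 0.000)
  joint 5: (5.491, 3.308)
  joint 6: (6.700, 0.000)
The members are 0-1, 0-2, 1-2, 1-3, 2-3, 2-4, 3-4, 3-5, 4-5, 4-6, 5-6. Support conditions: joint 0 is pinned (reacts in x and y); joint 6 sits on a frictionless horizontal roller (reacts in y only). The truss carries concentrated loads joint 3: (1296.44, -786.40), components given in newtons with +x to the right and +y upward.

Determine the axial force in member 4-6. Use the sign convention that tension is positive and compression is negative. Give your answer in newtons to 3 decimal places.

N=7 nodes, M=11 members, R=3 reactions → 2N=14, M+R=14
member 0 (0-1): L=3.2561, (cx,cy)=(0.3262,0.9453)
member 1 (0-2): L=2.0740, (cx,cy)=(1.0000,0.0000)
member 2 (1-2): L=3.2401, (cx,cy)=(0.3123,-0.9500)
member 3 (1-3): L=2.3169, (cx,cy)=(0.9919,0.1273)
member 4 (2-3): L=3.6098, (cx,cy)=(0.3562,0.9344)
member 5 (2-4): L=2.4380, (cx,cy)=(1.0000,0.0000)
member 6 (3-4): L=3.5643, (cx,cy)=(0.3232,-0.9463)
member 7 (3-5): L=2.1320, (cx,cy)=(0.9995,-0.0305)
member 8 (4-5): L=3.4498, (cx,cy)=(0.2838,0.9589)
member 9 (4-6): L=2.1880, (cx,cy)=(1.0000,0.0000)
member 10 (5-6): L=3.5220, (cx,cy)=(0.3433,-0.9392)
solve A·x = −loads:
  F[0-1] = +275.7223 N (tension)
  F[0-2] = +1206.5101 N (tension)
  F[1-2] = -251.5988 N (compression)
  F[1-3] = +169.8962 N (tension)
  F[2-3] = +255.7941 N (tension)
  F[2-4] = +1036.8004 N (tension)
  F[3-4] = -1084.3050 N (compression)
  F[3-5] = -686.6666 N (compression)
  F[4-5] = +1070.1024 N (tension)
  F[4-6] = +382.6712 N (tension)
  F[5-6] = -1114.7820 N (compression)
  Rx@0 = -1296.4400 N
  Ry@0 = -260.6442 N
  Ry@6 = +1047.0442 N

382.671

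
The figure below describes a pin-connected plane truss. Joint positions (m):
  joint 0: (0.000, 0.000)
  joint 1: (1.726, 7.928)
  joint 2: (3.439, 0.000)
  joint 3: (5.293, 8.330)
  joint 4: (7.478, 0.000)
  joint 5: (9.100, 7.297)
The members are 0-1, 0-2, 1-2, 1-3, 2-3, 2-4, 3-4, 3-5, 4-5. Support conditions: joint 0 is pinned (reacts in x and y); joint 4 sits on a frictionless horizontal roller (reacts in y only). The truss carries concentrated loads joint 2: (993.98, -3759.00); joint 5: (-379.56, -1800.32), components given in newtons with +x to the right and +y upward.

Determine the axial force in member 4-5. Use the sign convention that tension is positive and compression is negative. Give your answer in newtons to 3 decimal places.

-1838.855

N=6 nodes, M=9 members, R=3 reactions → 2N=12, M+R=12
member 0 (0-1): L=8.1137, (cx,cy)=(0.2127,0.9771)
member 1 (0-2): L=3.4390, (cx,cy)=(1.0000,0.0000)
member 2 (1-2): L=8.1110, (cx,cy)=(0.2112,-0.9774)
member 3 (1-3): L=3.5896, (cx,cy)=(0.9937,0.1120)
member 4 (2-3): L=8.5338, (cx,cy)=(0.2173,0.9761)
member 5 (2-4): L=4.0390, (cx,cy)=(1.0000,0.0000)
member 6 (3-4): L=8.6118, (cx,cy)=(0.2537,-0.9673)
member 7 (3-5): L=3.9447, (cx,cy)=(0.9651,-0.2619)
member 8 (4-5): L=7.4751, (cx,cy)=(0.2170,0.9762)
solve A·x = −loads:
  F[0-1] = -2057.2679 N (compression)
  F[0-2] = +1052.0552 N (tension)
  F[1-2] = +1958.4202 N (tension)
  F[1-3] = -856.6344 N (compression)
  F[2-3] = +1889.8940 N (tension)
  F[2-4] = +61.1003 N (tension)
  F[3-4] = -1813.4369 N (compression)
  F[3-5] = +20.1510 N (tension)
  F[4-5] = -1838.8547 N (compression)
  Rx@0 = -614.4200 N
  Ry@0 = +2010.1807 N
  Ry@4 = +3549.1393 N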